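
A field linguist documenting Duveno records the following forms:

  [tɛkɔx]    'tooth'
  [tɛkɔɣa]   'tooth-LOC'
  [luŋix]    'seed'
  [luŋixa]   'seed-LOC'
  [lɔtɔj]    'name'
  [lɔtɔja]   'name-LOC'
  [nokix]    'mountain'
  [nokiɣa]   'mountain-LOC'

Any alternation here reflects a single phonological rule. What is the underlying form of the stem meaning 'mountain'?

In [nokix] and [nokiɣa] the final segment of 'mountain' alternates: [x] ~ [ɣ].
If /x/ were underlying and a rule turned it into [ɣ] before the LOC suffix, 'seed' would also alternate; but it has [x] in both [luŋix] and [luŋixa].
The alternation reflects word-final obstruent devoicing: voiced obstruents become voiceless word-finally. /ɣ/ is underlying.

/nokiɣ/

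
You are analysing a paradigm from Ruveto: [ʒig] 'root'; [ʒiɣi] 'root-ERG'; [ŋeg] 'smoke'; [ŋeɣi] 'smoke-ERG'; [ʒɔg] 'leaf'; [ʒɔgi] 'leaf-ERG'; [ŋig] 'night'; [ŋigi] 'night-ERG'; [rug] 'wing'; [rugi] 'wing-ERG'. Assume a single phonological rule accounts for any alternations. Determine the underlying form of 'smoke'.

In [ŋeg] and [ŋeɣi] the final segment of 'smoke' alternates: [g] ~ [ɣ].
If /g/ were underlying and a rule turned it into [ɣ] before the ERG suffix, 'leaf' would also alternate; but it has [g] in both [ʒɔg] and [ʒɔgi].
The underlying segment must be /ɣ/; voiced fricatives become stops word-finally, yielding [g] there.

/ŋeɣ/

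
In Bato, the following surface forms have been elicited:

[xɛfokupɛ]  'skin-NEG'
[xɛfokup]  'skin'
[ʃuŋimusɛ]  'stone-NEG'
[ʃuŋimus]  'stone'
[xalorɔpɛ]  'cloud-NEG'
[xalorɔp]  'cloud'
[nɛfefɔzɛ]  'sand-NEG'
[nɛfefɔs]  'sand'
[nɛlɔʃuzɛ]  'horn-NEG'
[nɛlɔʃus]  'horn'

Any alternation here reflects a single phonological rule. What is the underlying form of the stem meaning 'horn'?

/nɛlɔʃuz/

'horn' shows [z] ~ [s] at the end of the stem ([nɛlɔʃuzɛ] vs [nɛlɔʃus]).
If /s/ were underlying and a rule turned it into [z] before the NEG suffix, 'stone' would also alternate; but it has [s] in both [ʃuŋimusɛ] and [ʃuŋimus].
So /z/ is underlying, and a rule of word-final obstruent devoicing — voiced obstruents become voiceless word-finally — gives [s].
So 'horn' = /nɛlɔʃuz/.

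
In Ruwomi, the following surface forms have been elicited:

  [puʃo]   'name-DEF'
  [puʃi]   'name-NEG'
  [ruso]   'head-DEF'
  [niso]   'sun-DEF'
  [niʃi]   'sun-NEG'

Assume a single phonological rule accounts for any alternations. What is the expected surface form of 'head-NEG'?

[ruʃi]

'sun' shows [s] ~ [ʃ] at the end of the stem ([niso] vs [niʃi]).
But 'name' keeps [ʃ] in both environments ([puʃo], [puʃi]), so there is no rule changing /ʃ/ to [s] before the DEF suffix.
The underlying segment must be /s/; /s/ becomes palato-alveolar [ʃ] before a front vowel, yielding [ʃ] there.
The one attested form of 'head', [ruso], shows underlying /rus/. Applying the same rule before a front vowel gives [ruʃi].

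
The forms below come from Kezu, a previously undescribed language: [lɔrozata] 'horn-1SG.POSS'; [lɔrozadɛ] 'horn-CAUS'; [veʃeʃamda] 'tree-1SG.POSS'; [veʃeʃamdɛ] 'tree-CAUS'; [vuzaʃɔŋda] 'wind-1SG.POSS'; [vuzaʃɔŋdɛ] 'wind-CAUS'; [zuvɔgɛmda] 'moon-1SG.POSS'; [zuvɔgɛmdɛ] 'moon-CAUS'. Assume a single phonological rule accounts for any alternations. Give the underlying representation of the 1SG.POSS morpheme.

The 1SG.POSS morpheme has two allomorphs, [-da] and [-ta].
By contrast the CAUS suffix keeps its initial [d] throughout — that segment must be underlying.
So the underlying form is /-ta/, and voiceless stops become voiced after a nasal.

/-ta/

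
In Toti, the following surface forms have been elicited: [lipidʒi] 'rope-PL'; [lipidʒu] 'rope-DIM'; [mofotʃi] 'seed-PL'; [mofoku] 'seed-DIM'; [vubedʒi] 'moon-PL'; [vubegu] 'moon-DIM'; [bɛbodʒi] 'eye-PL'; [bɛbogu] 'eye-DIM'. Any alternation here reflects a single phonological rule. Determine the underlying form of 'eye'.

/bɛbog/

The root 'eye' surfaces as [bɛbodʒi] and [bɛbogu], with a stem-final [dʒ] ~ [g] alternation.
But 'rope' keeps [dʒ] in both environments ([lipidʒi], [lipidʒu]), so there is no rule changing /dʒ/ to [g] before the DIM suffix.
So /g/ is underlying, and a rule of palatalization before a front vowel — /k/ and /g/ become palato-alveolar [tʃ] and [dʒ] before a front vowel — gives [dʒ].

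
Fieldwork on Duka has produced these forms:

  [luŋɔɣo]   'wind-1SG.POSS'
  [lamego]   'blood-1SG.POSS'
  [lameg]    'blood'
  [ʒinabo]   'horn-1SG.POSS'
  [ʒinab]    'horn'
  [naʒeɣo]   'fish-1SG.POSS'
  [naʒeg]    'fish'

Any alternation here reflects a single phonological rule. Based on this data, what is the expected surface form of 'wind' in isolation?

[luŋɔg]

'fish' shows [ɣ] ~ [g] at the end of the stem ([naʒeɣo] vs [naʒeg]).
If /g/ were underlying and a rule turned it into [ɣ] before the 1SG.POSS suffix, 'blood' would also alternate; but it has [g] in both [lamego] and [lameg].
The underlying segment must be /ɣ/; voiced fricatives become stops word-finally, yielding [g] there.
The one attested form of 'wind', [luŋɔɣo], shows underlying /luŋɔɣ/. Applying the same rule word-finally gives [luŋɔg].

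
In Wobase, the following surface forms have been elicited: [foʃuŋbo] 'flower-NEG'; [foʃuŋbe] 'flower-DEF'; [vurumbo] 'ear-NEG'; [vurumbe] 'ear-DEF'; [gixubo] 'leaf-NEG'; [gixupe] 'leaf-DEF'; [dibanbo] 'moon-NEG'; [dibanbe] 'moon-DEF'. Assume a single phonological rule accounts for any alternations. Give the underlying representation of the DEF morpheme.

The DEF suffix surfaces as [-be] and [-pe], depending on the final segment of the stem.
By contrast the NEG suffix keeps its initial [b] throughout — that segment must be underlying.
The DEF suffix is therefore /-pe/ underlyingly, with post-nasal voicing: voiceless stops become voiced after a nasal.

/-pe/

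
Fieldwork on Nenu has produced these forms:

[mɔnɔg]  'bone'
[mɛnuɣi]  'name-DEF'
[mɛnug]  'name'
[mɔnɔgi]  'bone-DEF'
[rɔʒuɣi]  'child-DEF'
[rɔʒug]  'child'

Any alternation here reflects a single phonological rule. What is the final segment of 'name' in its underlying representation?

/ɣ/

The stem for 'name' ends in [g] in [mɛnug] but [ɣ] in [mɛnuɣi].
If /g/ were underlying and a rule turned it into [ɣ] before the DEF suffix, 'bone' would also alternate; but it has [g] in both [mɔnɔg] and [mɔnɔgi].
Therefore /ɣ/ is basic and [g] is derived by word-final hardening (voiced fricatives become stops word-finally).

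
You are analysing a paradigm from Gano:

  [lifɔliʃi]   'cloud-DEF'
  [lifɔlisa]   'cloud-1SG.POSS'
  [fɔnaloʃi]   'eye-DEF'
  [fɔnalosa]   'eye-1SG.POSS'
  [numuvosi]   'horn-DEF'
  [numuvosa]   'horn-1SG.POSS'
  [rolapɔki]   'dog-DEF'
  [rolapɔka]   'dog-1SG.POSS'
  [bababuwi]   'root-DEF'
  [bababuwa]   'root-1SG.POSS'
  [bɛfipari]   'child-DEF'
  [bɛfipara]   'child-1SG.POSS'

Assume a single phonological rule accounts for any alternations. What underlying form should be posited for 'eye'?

The stem for 'eye' ends in [ʃ] in [fɔnaloʃi] but [s] in [fɔnalosa].
But 'horn' keeps [s] in both environments ([numuvosi], [numuvosa]), so there is no rule changing /s/ to [ʃ] before the DEF suffix.
The underlying segment must be /ʃ/; palato-alveolar /ʃ/ becomes [s] when no front vowel follows, yielding [s] there.
So 'eye' = /fɔnaloʃ/.

/fɔnaloʃ/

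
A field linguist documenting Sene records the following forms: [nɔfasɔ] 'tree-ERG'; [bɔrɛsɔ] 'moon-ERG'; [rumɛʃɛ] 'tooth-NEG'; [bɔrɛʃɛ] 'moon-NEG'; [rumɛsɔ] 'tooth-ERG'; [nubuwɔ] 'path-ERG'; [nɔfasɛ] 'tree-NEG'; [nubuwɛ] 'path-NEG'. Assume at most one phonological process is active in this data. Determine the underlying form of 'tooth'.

/rumɛʃ/

The root 'tooth' surfaces as [rumɛsɔ] and [rumɛʃɛ], with a stem-final [s] ~ [ʃ] alternation.
If /s/ were underlying and a rule turned it into [ʃ] before the NEG suffix, 'tree' would also alternate; but it has [s] in both [nɔfasɔ] and [nɔfasɛ].
The alternation reflects depalatalization: palato-alveolar /ʃ/ becomes [s] when no front vowel follows. /ʃ/ is underlying.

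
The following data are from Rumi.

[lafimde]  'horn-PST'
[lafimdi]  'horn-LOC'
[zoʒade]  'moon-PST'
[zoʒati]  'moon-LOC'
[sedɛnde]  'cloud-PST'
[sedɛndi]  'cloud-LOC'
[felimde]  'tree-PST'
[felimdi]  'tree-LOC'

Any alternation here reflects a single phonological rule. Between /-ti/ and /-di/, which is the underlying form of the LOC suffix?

/-ti/

The LOC morpheme has two allomorphs, [-di] and [-ti].
By contrast the PST suffix keeps its initial [d] throughout — that segment must be underlying.
So the underlying form is /-ti/, and voiceless stops become voiced after a nasal.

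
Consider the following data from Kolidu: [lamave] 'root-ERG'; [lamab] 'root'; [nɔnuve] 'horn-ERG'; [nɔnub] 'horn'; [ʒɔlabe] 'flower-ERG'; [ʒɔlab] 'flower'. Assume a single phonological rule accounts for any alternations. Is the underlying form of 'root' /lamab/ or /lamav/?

The root 'root' surfaces as [lamave] and [lamab], with a stem-final [v] ~ [b] alternation.
But 'flower' keeps [b] in both environments ([ʒɔlabe], [ʒɔlab]), so there is no rule changing /b/ to [v] before the ERG suffix.
The underlying segment must be /v/; voiced fricatives become stops word-finally, yielding [b] there.

/lamav/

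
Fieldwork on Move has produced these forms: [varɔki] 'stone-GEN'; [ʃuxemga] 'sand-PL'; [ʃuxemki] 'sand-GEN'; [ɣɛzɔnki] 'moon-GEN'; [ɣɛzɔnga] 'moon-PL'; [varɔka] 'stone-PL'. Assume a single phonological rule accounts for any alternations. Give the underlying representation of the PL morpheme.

The PL morpheme has two allomorphs, [-ga] and [-ka].
The GEN suffix, which begins with [k], is invariant after every stem; so [k] is not altered by any rule here.
So the underlying form is /-ga/, and voiced stops become voiceless after a vowel.

/-ga/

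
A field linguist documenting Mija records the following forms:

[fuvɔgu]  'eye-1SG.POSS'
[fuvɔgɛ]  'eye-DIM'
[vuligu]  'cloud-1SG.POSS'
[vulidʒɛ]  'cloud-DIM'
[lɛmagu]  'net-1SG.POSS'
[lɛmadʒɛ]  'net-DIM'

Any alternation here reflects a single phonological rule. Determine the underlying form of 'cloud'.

The stem for 'cloud' ends in [g] in [vuligu] but [dʒ] in [vulidʒɛ].
Compare 'eye', with invariant [g] in [fuvɔgu] and [fuvɔgɛ]: an analysis with underlying /g/ and a rule producing [dʒ] before the DIM suffix would wrongly predict alternation here too.
The underlying segment must be /dʒ/; palato-alveolar /dʒ/ becomes [g] when no front vowel follows, yielding [g] there.
Hence 'cloud' is /vulidʒ/ underlyingly.

/vulidʒ/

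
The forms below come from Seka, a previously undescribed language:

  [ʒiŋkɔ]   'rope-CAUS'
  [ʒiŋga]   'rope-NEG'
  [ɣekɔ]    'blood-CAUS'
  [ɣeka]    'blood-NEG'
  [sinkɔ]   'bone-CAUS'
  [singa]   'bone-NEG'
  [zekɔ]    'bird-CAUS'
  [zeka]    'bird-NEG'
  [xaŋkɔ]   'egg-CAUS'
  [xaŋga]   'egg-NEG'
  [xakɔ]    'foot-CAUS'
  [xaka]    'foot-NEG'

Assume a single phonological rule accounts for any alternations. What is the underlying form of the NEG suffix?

/-ga/

The NEG morpheme has two allomorphs, [-ga] and [-ka].
The CAUS suffix, which begins with [k], is invariant after every stem; so [k] is not altered by any rule here.
The NEG suffix is therefore /-ga/ underlyingly, with post-vocalic devoicing: voiced stops become voiceless after a vowel.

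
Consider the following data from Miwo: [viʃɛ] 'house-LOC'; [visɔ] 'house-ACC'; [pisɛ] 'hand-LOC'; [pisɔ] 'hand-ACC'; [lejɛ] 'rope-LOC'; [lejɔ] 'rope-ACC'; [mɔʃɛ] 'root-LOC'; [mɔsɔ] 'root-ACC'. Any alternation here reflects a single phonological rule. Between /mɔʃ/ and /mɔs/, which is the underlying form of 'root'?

/mɔʃ/

The root 'root' surfaces as [mɔʃɛ] and [mɔsɔ], with a stem-final [ʃ] ~ [s] alternation.
If /s/ were underlying and a rule turned it into [ʃ] before the LOC suffix, 'hand' would also alternate; but it has [s] in both [pisɛ] and [pisɔ].
Therefore /ʃ/ is basic and [s] is derived by depalatalization (palato-alveolar /ʃ/ becomes [s] when no front vowel follows).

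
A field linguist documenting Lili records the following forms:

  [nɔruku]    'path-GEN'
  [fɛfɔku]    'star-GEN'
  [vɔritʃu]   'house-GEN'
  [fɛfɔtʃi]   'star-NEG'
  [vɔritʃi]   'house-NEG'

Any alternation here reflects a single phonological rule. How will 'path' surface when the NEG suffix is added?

[nɔrutʃi]

'star' shows [k] ~ [tʃ] at the end of the stem ([fɛfɔku] vs [fɛfɔtʃi]).
If /tʃ/ were underlying and a rule turned it into [k] before the GEN suffix, 'house' would also alternate; but it has [tʃ] in both [vɔritʃu] and [vɔritʃi].
The alternation reflects palatalization before a front vowel: /k/ becomes palato-alveolar [tʃ] before a front vowel. /k/ is underlying.
The one attested form of 'path', [nɔruku], shows underlying /nɔruk/. Applying the same rule before a front vowel gives [nɔrutʃi].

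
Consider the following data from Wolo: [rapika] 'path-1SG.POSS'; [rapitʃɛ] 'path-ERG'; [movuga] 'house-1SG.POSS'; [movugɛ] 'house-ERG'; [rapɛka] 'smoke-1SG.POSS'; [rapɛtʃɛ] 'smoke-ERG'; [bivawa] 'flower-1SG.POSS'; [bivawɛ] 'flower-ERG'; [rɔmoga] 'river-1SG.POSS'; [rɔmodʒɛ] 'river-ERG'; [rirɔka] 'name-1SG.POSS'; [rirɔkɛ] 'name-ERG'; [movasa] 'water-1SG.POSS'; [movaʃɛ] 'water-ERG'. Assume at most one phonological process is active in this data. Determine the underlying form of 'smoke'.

/rapɛtʃ/

The stem for 'smoke' ends in [k] in [rapɛka] but [tʃ] in [rapɛtʃɛ].
The stem 'name' ([rirɔka], [rirɔkɛ]) shows [k] unchanged in both environments, so [k] cannot be basic with [tʃ] derived before the ERG suffix.
So /tʃ/ is underlying, and a rule of depalatalization — palato-alveolar /tʃ/, /dʒ/ and /ʃ/ become [k], [g] and [s] when no front vowel follows — gives [k].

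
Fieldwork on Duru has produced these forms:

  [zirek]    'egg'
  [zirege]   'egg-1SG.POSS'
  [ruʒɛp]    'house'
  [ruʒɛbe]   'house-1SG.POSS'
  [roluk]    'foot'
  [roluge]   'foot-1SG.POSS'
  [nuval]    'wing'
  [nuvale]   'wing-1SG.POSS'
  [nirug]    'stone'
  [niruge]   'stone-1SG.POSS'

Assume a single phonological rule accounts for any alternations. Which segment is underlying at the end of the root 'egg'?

/k/

'egg' shows [k] ~ [g] at the end of the stem ([zirek] vs [zirege]).
The stem 'stone' ([nirug], [niruge]) shows [g] unchanged in both environments, so [g] cannot be basic with [k] derived in isolation.
So /k/ is underlying, and a rule of intervocalic voicing — voiceless stops become voiced between vowels — gives [g].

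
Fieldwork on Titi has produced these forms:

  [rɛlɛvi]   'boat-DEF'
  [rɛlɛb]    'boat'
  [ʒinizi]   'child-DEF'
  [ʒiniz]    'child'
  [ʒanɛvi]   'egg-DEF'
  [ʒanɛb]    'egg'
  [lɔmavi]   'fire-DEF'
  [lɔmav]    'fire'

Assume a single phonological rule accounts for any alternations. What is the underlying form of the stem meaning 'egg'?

/ʒanɛb/

In [ʒanɛvi] and [ʒanɛb] the final segment of 'egg' alternates: [v] ~ [b].
Compare 'fire', with invariant [v] in [lɔmavi] and [lɔmav]: an analysis with underlying /v/ and a rule producing [b] in isolation would wrongly predict alternation here too.
Therefore /b/ is basic and [v] is derived by intervocalic spirantization (voiced stops become fricatives between vowels).
The underlying form of 'egg' is therefore /ʒanɛb/.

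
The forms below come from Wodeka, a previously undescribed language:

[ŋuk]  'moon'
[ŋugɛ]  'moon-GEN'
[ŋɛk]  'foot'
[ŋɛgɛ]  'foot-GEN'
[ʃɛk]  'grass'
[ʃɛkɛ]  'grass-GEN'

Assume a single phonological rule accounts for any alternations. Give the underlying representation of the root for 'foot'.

The root 'foot' surfaces as [ŋɛk] and [ŋɛgɛ], with a stem-final [k] ~ [g] alternation.
If /k/ were underlying and a rule turned it into [g] before the GEN suffix, 'grass' would also alternate; but it has [k] in both [ʃɛk] and [ʃɛkɛ].
The underlying segment must be /g/; voiced obstruents become voiceless word-finally, yielding [k] there.

/ŋɛg/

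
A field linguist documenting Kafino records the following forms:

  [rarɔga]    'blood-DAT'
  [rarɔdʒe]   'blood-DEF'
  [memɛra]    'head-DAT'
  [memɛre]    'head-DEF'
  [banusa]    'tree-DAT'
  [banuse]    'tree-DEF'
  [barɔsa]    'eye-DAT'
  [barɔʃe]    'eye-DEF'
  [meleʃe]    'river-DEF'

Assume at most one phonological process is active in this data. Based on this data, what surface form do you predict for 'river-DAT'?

[melesa]

'eye' shows [s] ~ [ʃ] at the end of the stem ([barɔsa] vs [barɔʃe]).
But 'tree' keeps [s] in both environments ([banusa], [banuse]), so there is no rule changing /s/ to [ʃ] before the DEF suffix.
Therefore /ʃ/ is basic and [s] is derived by depalatalization (palato-alveolar /dʒ/ and /ʃ/ become [g] and [s] when no front vowel follows).
From [meleʃe] the stem 'river' is /meleʃ/; when no front vowel follows this yields [melesa].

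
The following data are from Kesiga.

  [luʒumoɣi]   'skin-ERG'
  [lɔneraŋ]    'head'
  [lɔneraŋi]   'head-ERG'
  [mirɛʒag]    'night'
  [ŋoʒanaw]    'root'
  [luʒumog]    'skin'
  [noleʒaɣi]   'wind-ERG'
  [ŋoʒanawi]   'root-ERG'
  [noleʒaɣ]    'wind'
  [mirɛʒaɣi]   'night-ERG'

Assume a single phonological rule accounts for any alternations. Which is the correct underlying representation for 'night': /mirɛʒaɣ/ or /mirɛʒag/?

'night' shows [g] ~ [ɣ] at the end of the stem ([mirɛʒag] vs [mirɛʒaɣi]).
The stem 'wind' ([noleʒaɣ], [noleʒaɣi]) shows [ɣ] unchanged in both environments, so [ɣ] cannot be basic with [g] derived in isolation.
So /g/ is underlying, and a rule of intervocalic spirantization — voiced stops become fricatives between vowels — gives [ɣ].

/mirɛʒag/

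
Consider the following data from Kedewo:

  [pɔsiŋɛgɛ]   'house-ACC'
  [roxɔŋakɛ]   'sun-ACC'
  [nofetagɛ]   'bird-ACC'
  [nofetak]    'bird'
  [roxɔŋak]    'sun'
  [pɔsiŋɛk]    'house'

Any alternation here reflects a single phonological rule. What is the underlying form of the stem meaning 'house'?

In [pɔsiŋɛk] and [pɔsiŋɛgɛ] the final segment of 'house' alternates: [k] ~ [g].
If /k/ were underlying and a rule turned it into [g] before the ACC suffix, 'sun' would also alternate; but it has [k] in both [roxɔŋak] and [roxɔŋakɛ].
The alternation reflects word-final obstruent devoicing: voiced obstruents become voiceless word-finally. /g/ is underlying.
Hence 'house' is /pɔsiŋɛg/ underlyingly.

/pɔsiŋɛg/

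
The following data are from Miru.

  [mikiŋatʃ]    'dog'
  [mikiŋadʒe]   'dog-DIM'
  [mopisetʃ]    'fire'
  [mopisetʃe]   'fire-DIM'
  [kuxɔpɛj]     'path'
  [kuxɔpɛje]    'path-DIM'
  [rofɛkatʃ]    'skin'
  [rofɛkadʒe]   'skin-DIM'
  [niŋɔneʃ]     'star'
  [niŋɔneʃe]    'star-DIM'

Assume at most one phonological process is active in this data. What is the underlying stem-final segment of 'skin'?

In [rofɛkatʃ] and [rofɛkadʒe] the final segment of 'skin' alternates: [tʃ] ~ [dʒ].
The stem 'fire' ([mopisetʃ], [mopisetʃe]) shows [tʃ] unchanged in both environments, so [tʃ] cannot be basic with [dʒ] derived before the DIM suffix.
The underlying segment must be /dʒ/; voiced obstruents become voiceless word-finally, yielding [tʃ] there.

/dʒ/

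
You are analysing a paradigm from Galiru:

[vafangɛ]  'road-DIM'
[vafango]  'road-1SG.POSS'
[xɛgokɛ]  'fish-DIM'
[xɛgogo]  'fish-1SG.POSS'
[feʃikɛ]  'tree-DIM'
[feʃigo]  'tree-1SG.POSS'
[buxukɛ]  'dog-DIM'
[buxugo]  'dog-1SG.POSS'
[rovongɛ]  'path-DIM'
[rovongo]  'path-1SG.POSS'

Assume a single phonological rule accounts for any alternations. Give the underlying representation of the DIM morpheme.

/-kɛ/

The DIM suffix surfaces as [-gɛ] and [-kɛ], depending on the final segment of the stem.
By contrast the 1SG.POSS suffix keeps its initial [g] throughout — that segment must be underlying.
So the underlying form is /-kɛ/, and voiceless stops become voiced after a nasal.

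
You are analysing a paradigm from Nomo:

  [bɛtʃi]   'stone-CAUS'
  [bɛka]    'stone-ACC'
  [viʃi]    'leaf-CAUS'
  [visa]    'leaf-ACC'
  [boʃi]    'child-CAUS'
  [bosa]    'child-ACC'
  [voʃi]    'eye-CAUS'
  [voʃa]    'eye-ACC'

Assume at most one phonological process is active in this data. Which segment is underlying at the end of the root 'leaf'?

/s/

The stem for 'leaf' ends in [ʃ] in [viʃi] but [s] in [visa].
If /ʃ/ were underlying and a rule turned it into [s] before the ACC suffix, 'eye' would also alternate; but it has [ʃ] in both [voʃi] and [voʃa].
So /s/ is underlying, and a rule of palatalization before a front vowel — /k/ and /s/ become palato-alveolar [tʃ] and [ʃ] before a front vowel — gives [ʃ].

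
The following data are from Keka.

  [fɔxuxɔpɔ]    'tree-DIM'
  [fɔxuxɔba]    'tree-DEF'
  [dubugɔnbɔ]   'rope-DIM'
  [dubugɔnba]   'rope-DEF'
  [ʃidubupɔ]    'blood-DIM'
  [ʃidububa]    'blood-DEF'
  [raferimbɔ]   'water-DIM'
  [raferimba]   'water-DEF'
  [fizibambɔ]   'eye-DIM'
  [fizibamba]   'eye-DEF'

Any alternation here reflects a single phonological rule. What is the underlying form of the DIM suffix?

The DIM morpheme has two allomorphs, [-bɔ] and [-pɔ].
The DEF suffix, which begins with [b], is invariant after every stem; so [b] is not altered by any rule here.
The DIM suffix is therefore /-pɔ/ underlyingly, with post-nasal voicing: voiceless stops become voiced after a nasal.

/-pɔ/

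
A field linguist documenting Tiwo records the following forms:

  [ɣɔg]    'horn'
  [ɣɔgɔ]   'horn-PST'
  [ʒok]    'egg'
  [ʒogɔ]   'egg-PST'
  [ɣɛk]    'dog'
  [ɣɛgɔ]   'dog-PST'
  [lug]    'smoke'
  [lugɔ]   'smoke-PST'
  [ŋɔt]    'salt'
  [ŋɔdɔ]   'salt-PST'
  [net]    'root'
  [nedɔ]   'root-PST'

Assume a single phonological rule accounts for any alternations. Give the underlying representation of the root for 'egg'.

/ʒok/

In [ʒok] and [ʒogɔ] the final segment of 'egg' alternates: [k] ~ [g].
The stem 'smoke' ([lug], [lugɔ]) shows [g] unchanged in both environments, so [g] cannot be basic with [k] derived in isolation.
The alternation reflects intervocalic voicing: voiceless stops become voiced between vowels. /k/ is underlying.
So 'egg' = /ʒok/.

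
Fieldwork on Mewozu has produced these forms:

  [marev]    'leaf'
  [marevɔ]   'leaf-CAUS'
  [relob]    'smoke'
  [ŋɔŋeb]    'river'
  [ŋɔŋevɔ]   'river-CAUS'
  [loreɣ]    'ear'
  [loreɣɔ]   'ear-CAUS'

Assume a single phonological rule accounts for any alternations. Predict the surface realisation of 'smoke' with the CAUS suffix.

'river' shows [b] ~ [v] at the end of the stem ([ŋɔŋeb] vs [ŋɔŋevɔ]).
If /v/ were underlying and a rule turned it into [b] in isolation, 'leaf' would also alternate; but it has [v] in both [marev] and [marevɔ].
The underlying segment must be /b/; voiced stops become fricatives between vowels, yielding [v] there.
The one attested form of 'smoke', [relob], shows underlying /relob/. Applying the same rule between vowels gives [relovɔ].

[relovɔ]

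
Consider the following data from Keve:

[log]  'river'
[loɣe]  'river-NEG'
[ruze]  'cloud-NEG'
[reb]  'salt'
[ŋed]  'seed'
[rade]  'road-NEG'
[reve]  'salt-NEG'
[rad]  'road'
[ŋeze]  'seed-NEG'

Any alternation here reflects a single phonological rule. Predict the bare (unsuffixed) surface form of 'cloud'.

The stem for 'seed' ends in [d] in [ŋed] but [z] in [ŋeze].
But 'road' keeps [d] in both environments ([rad], [rade]), so there is no rule changing /d/ to [z] before the NEG suffix.
So /z/ is underlying, and a rule of word-final hardening — voiced fricatives become stops word-finally — gives [d].
The one attested form of 'cloud', [ruze], shows underlying /ruz/. Applying the same rule word-finally gives [rud].

[rud]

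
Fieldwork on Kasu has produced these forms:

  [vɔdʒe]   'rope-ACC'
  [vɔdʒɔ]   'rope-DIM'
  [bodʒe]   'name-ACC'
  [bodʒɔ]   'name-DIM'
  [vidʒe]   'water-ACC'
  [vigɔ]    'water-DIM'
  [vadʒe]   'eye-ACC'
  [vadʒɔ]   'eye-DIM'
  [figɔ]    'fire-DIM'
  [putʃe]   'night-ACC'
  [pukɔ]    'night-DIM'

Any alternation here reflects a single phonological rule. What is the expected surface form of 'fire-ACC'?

The root 'water' surfaces as [vidʒe] and [vigɔ], with a stem-final [dʒ] ~ [g] alternation.
The stem 'name' ([bodʒe], [bodʒɔ]) shows [dʒ] unchanged in both environments, so [dʒ] cannot be basic with [g] derived before the DIM suffix.
The underlying segment must be /g/; /k/ and /g/ become palato-alveolar [tʃ] and [dʒ] before a front vowel, yielding [dʒ] there.
The one attested form of 'fire', [figɔ], shows underlying /fig/. Applying the same rule before a front vowel gives [fidʒe].

[fidʒe]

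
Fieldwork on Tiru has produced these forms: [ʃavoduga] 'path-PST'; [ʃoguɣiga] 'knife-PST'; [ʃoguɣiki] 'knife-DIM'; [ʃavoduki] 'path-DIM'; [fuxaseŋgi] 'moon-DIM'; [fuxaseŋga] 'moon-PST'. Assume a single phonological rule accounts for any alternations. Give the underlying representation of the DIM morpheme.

/-ki/

The DIM suffix surfaces as [-gi] and [-ki], depending on the final segment of the stem.
The PST suffix, which begins with [g], is invariant after every stem; so [g] is not altered by any rule here.
The DIM suffix is therefore /-ki/ underlyingly, with post-nasal voicing: voiceless stops become voiced after a nasal.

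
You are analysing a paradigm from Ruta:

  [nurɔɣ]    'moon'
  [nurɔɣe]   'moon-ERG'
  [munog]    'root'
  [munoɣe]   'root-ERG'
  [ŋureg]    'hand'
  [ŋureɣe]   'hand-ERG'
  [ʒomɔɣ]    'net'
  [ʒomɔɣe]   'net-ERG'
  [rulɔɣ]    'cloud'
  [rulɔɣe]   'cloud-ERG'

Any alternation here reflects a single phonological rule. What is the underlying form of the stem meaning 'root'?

In [munog] and [munoɣe] the final segment of 'root' alternates: [g] ~ [ɣ].
If /ɣ/ were underlying and a rule turned it into [g] in isolation, 'net' would also alternate; but it has [ɣ] in both [ʒomɔɣ] and [ʒomɔɣe].
Therefore /g/ is basic and [ɣ] is derived by intervocalic spirantization (voiced stops become fricatives between vowels).
The underlying form of 'root' is therefore /munog/.

/munog/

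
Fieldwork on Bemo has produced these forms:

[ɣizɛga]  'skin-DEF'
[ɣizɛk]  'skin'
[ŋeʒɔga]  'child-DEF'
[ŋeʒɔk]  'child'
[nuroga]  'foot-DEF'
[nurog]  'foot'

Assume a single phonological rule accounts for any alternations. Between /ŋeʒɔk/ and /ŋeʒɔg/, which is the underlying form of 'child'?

/ŋeʒɔk/

The stem for 'child' ends in [g] in [ŋeʒɔga] but [k] in [ŋeʒɔk].
But 'foot' keeps [g] in both environments ([nuroga], [nurog]), so there is no rule changing /g/ to [k] in isolation.
The alternation reflects intervocalic voicing: voiceless stops become voiced between vowels. /k/ is underlying.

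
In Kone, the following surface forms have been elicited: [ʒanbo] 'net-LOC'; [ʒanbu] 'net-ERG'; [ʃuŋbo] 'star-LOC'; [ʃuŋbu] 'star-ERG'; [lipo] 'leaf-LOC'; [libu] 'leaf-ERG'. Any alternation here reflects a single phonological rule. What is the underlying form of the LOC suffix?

The LOC suffix surfaces as [-bo] and [-po], depending on the final segment of the stem.
The ERG suffix, which begins with [b], is invariant after every stem; so [b] is not altered by any rule here.
So the underlying form is /-po/, and voiceless stops become voiced after a nasal.

/-po/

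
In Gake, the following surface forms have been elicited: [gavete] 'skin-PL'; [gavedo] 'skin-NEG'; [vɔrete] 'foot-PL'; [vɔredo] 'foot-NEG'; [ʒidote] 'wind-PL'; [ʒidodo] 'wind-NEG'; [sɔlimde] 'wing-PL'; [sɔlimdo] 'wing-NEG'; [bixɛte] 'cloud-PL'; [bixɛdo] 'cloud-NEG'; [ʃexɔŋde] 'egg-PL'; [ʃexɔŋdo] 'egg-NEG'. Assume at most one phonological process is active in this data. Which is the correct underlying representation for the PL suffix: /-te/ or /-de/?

/-te/

The PL suffix surfaces as [-de] and [-te], depending on the final segment of the stem.
By contrast the NEG suffix keeps its initial [d] throughout — that segment must be underlying.
So the underlying form is /-te/, and voiceless stops become voiced after a nasal.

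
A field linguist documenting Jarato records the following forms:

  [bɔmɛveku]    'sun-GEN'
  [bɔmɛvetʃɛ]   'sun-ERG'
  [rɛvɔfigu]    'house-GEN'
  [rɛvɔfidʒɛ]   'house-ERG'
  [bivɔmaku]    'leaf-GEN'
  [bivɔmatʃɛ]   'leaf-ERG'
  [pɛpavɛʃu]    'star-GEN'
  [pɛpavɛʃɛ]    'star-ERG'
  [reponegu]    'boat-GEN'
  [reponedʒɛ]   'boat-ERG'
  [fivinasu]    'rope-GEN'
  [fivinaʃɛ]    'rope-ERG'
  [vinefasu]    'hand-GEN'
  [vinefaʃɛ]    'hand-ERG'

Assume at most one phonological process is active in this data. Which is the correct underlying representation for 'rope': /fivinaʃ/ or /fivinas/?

/fivinas/

In [fivinasu] and [fivinaʃɛ] the final segment of 'rope' alternates: [s] ~ [ʃ].
But 'star' keeps [ʃ] in both environments ([pɛpavɛʃu], [pɛpavɛʃɛ]), so there is no rule changing /ʃ/ to [s] before the GEN suffix.
Therefore /s/ is basic and [ʃ] is derived by palatalization before a front vowel (/k/, /g/ and /s/ become palato-alveolar [tʃ], [dʒ] and [ʃ] before a front vowel).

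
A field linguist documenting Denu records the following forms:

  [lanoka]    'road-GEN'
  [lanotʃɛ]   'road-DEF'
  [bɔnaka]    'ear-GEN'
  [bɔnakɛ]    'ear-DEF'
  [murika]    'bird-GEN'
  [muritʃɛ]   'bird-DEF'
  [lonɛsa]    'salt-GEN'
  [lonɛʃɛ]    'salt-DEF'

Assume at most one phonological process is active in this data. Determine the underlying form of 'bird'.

The stem for 'bird' ends in [k] in [murika] but [tʃ] in [muritʃɛ].
The stem 'ear' ([bɔnaka], [bɔnakɛ]) shows [k] unchanged in both environments, so [k] cannot be basic with [tʃ] derived before the DEF suffix.
So /tʃ/ is underlying, and a rule of depalatalization — palato-alveolar /tʃ/ and /ʃ/ become [k] and [s] when no front vowel follows — gives [k].

/muritʃ/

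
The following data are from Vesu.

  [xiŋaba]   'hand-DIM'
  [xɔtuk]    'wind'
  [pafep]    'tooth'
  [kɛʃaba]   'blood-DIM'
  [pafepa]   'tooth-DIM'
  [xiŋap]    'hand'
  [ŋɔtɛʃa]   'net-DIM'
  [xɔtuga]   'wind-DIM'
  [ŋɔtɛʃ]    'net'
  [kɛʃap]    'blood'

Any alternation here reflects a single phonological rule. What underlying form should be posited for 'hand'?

The stem for 'hand' ends in [b] in [xiŋaba] but [p] in [xiŋap].
But 'tooth' keeps [p] in both environments ([pafepa], [pafep]), so there is no rule changing /p/ to [b] before the DIM suffix.
The alternation reflects word-final obstruent devoicing: voiced obstruents become voiceless word-finally. /b/ is underlying.

/xiŋab/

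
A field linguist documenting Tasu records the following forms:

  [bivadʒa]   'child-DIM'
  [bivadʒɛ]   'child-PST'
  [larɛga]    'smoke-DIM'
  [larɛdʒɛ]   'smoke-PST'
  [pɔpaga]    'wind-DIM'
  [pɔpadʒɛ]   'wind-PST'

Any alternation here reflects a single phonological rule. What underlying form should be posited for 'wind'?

In [pɔpaga] and [pɔpadʒɛ] the final segment of 'wind' alternates: [g] ~ [dʒ].
If /dʒ/ were underlying and a rule turned it into [g] before the DIM suffix, 'child' would also alternate; but it has [dʒ] in both [bivadʒa] and [bivadʒɛ].
So /g/ is underlying, and a rule of palatalization before a front vowel — /g/ becomes palato-alveolar [dʒ] before a front vowel — gives [dʒ].
So 'wind' = /pɔpag/.

/pɔpag/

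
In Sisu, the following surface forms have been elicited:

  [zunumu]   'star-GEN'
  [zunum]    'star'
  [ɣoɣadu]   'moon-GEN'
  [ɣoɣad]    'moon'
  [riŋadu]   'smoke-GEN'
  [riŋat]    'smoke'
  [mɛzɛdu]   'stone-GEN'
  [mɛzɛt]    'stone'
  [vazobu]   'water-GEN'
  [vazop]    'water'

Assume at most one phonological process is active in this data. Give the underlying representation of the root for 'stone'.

/mɛzɛt/

'stone' shows [d] ~ [t] at the end of the stem ([mɛzɛdu] vs [mɛzɛt]).
Compare 'moon', with invariant [d] in [ɣoɣadu] and [ɣoɣad]: an analysis with underlying /d/ and a rule producing [t] in isolation would wrongly predict alternation here too.
The underlying segment must be /t/; voiceless stops become voiced between vowels, yielding [d] there.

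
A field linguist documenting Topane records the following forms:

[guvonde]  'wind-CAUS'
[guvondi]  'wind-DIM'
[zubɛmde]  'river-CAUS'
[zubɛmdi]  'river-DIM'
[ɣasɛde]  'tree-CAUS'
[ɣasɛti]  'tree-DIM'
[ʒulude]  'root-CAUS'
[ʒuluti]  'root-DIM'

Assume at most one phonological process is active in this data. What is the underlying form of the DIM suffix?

The DIM suffix surfaces as [-di] and [-ti], depending on the final segment of the stem.
By contrast the CAUS suffix keeps its initial [d] throughout — that segment must be underlying.
So the underlying form is /-ti/, and voiceless stops become voiced after a nasal.

/-ti/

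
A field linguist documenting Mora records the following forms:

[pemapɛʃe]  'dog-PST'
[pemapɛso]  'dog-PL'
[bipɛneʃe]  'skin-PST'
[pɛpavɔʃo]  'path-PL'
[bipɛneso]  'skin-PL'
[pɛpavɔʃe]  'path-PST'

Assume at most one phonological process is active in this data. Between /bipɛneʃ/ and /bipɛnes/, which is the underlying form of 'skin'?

/bipɛnes/

'skin' shows [s] ~ [ʃ] at the end of the stem ([bipɛneso] vs [bipɛneʃe]).
Compare 'path', with invariant [ʃ] in [pɛpavɔʃo] and [pɛpavɔʃe]: an analysis with underlying /ʃ/ and a rule producing [s] before the PL suffix would wrongly predict alternation here too.
The underlying segment must be /s/; /s/ becomes palato-alveolar [ʃ] before a front vowel, yielding [ʃ] there.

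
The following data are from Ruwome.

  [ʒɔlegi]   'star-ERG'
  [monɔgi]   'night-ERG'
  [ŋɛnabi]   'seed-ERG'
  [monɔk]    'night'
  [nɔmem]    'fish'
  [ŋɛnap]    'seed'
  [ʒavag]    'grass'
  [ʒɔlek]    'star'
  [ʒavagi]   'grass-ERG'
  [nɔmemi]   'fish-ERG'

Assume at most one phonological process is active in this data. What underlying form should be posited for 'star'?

The stem for 'star' ends in [g] in [ʒɔlegi] but [k] in [ʒɔlek].
If /g/ were underlying and a rule turned it into [k] in isolation, 'grass' would also alternate; but it has [g] in both [ʒavagi] and [ʒavag].
The underlying segment must be /k/; voiceless stops become voiced between vowels, yielding [g] there.

/ʒɔlek/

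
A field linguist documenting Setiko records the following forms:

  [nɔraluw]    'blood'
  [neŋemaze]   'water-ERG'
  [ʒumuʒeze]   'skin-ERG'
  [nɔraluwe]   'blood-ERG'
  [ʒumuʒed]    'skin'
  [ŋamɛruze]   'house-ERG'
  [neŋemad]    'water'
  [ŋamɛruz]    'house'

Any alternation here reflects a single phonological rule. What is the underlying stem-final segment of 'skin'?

/d/

The stem for 'skin' ends in [d] in [ʒumuʒed] but [z] in [ʒumuʒeze].
If /z/ were underlying and a rule turned it into [d] in isolation, 'house' would also alternate; but it has [z] in both [ŋamɛruz] and [ŋamɛruze].
The alternation reflects intervocalic spirantization: voiced stops become fricatives between vowels. /d/ is underlying.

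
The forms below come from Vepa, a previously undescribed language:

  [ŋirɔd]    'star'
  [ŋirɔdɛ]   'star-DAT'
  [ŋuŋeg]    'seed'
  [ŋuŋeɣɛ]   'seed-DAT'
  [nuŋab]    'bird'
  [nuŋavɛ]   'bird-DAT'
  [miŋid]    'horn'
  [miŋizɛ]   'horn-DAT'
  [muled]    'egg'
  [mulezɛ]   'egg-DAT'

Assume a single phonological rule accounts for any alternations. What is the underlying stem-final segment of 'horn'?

/z/

The stem for 'horn' ends in [d] in [miŋid] but [z] in [miŋizɛ].
But 'star' keeps [d] in both environments ([ŋirɔd], [ŋirɔdɛ]), so there is no rule changing /d/ to [z] before the DAT suffix.
The alternation reflects word-final hardening: voiced fricatives become stops word-finally. /z/ is underlying.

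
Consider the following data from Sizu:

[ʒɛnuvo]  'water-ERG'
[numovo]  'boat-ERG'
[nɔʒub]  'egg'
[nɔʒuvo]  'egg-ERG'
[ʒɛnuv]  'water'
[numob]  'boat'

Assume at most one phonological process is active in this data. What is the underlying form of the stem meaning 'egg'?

/nɔʒub/

In [nɔʒuvo] and [nɔʒub] the final segment of 'egg' alternates: [v] ~ [b].
Compare 'water', with invariant [v] in [ʒɛnuvo] and [ʒɛnuv]: an analysis with underlying /v/ and a rule producing [b] in isolation would wrongly predict alternation here too.
The alternation reflects intervocalic spirantization: voiced stops become fricatives between vowels. /b/ is underlying.
Hence 'egg' is /nɔʒub/ underlyingly.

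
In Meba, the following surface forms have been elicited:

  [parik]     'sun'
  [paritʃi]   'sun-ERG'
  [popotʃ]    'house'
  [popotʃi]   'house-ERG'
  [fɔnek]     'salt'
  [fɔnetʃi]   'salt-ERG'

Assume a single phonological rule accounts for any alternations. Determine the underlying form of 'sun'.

/parik/

In [parik] and [paritʃi] the final segment of 'sun' alternates: [k] ~ [tʃ].
Compare 'house', with invariant [tʃ] in [popotʃ] and [popotʃi]: an analysis with underlying /tʃ/ and a rule producing [k] in isolation would wrongly predict alternation here too.
Therefore /k/ is basic and [tʃ] is derived by palatalization before a front vowel (/k/ becomes palato-alveolar [tʃ] before a front vowel).
Hence 'sun' is /parik/ underlyingly.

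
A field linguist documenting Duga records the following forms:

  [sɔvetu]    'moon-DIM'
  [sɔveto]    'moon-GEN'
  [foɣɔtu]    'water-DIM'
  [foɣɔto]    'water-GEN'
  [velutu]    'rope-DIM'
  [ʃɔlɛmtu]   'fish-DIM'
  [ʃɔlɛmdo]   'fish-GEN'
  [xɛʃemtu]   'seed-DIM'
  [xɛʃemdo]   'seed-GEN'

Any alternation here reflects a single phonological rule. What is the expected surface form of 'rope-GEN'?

[veluto]

The GEN suffix surfaces as [-do] and [-to], depending on the final segment of the stem.
The DIM suffix, which begins with [t], is invariant after every stem; so [t] is not altered by any rule here.
So the underlying form is /-do/, and voiced stops become voiceless after a vowel.
After 'rope', which ends in a vowel, the suffix surfaces as [-to], giving [veluto].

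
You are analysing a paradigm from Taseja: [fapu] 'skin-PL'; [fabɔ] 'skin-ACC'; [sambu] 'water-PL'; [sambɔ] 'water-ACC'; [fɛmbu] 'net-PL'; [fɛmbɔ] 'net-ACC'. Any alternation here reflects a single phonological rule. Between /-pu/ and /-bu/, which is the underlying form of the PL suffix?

The PL morpheme has two allomorphs, [-bu] and [-pu].
By contrast the ACC suffix keeps its initial [b] throughout — that segment must be underlying.
So the underlying form is /-pu/, and voiceless stops become voiced after a nasal.

/-pu/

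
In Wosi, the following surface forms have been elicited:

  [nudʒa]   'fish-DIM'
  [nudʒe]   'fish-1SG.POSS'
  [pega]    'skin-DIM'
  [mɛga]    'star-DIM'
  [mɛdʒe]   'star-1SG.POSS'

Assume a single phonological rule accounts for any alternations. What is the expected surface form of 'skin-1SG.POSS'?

[pedʒe]

The root 'star' surfaces as [mɛga] and [mɛdʒe], with a stem-final [g] ~ [dʒ] alternation.
But 'fish' keeps [dʒ] in both environments ([nudʒa], [nudʒe]), so there is no rule changing /dʒ/ to [g] before the DIM suffix.
The alternation reflects palatalization before a front vowel: /g/ becomes palato-alveolar [dʒ] before a front vowel. /g/ is underlying.
The one attested form of 'skin', [pega], shows underlying /peg/. Applying the same rule before a front vowel gives [pedʒe].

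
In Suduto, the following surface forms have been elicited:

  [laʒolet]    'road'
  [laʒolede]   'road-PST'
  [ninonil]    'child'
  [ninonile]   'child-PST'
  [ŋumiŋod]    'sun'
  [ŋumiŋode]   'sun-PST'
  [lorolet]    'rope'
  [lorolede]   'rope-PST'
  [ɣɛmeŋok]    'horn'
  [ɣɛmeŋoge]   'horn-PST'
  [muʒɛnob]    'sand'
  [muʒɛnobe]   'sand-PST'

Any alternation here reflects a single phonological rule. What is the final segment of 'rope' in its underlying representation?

The root 'rope' surfaces as [lorolet] and [lorolede], with a stem-final [t] ~ [d] alternation.
But 'sun' keeps [d] in both environments ([ŋumiŋod], [ŋumiŋode]), so there is no rule changing /d/ to [t] in isolation.
Therefore /t/ is basic and [d] is derived by intervocalic voicing (voiceless stops become voiced between vowels).

/t/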